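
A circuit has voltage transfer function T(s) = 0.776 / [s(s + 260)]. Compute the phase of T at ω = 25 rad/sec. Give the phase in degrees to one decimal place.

∠(j25 + 260) = arctan(25/260) = 5.49°
∠(j25) = 90.00°
∠T(j25) = − (5.49° + 90.00°) = -95.49°

-95.5°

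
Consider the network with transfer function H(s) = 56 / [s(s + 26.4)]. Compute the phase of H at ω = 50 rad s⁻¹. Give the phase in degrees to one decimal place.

-152.2°

∠(j50 + 26.4) = arctan(50/26.4) = 62.17°
∠(j50) = 90.00°
∠H(j50) = − (62.17° + 90.00°) = -152.17°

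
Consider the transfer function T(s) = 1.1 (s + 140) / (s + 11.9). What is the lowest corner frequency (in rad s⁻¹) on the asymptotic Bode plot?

11.9 rad s⁻¹

Break frequencies occur at each pole and zero magnitude: 11.9 rad s⁻¹, 140 rad s⁻¹.
The lowest is 11.9 rad s⁻¹.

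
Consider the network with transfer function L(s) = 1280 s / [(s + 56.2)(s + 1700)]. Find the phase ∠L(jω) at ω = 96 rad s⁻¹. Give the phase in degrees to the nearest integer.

∠(j96) = 90.00°
∠(j96 + 56.2) = arctan(96/56.2) = 59.65°
∠(j96 + 1700) = arctan(96/1700) = 3.23°
∠L(j96) = 90.00° − (59.65° + 3.23°) = 27.11°

27°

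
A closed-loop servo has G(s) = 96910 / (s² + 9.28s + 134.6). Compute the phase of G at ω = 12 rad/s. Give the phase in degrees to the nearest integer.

∠[(j12)² + 9.28(j12) + 134.6] = ∠[-9.4 + j111.36] = 94.82°
∠G(j12) = −94.82° = -94.82°

-95°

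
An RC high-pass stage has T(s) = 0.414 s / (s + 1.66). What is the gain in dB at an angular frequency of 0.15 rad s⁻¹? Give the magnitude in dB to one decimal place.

-28.6 dB

|j0.15| = 0.15
|j0.15 + 1.66| = √(0.15² + 1.66²) = 1.667
|T(j0.15)| = 0.414 × 0.15 / 1.667 = 0.037258
20 log₁₀(0.037258) = -28.58 dB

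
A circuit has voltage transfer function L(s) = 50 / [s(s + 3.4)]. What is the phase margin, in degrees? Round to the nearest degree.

27 deg

Gain crossover: |L(jω)| = 1 at ω ≈ 6.67 rad s⁻¹.
∠L(j6.67) = −90° − arctan(6.67/3.4) ≈ -153.01°
PM = 180° + (-153.01°) = 26.99°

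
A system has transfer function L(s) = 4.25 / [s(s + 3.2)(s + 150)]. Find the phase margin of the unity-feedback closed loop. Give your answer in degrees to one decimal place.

Gain crossover: |L(jω)| = 1 at ω ≈ 0.00885 rad/s.
∠L(j0.00885) = −90° − arctan(0.00885/3.2) − arctan(0.00885/150) ≈ -90.16°
PM = 180° + (-90.16°) = 89.84°

89.8°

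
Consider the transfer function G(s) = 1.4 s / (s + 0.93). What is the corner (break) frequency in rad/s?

0.93 rad/s

The single real pole at s = −0.93 gives a corner at ω = 0.93 rad/s.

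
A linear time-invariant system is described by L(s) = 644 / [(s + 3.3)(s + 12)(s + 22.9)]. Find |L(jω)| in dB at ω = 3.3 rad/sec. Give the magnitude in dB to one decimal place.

|j3.3 + 3.3| = √(3.3² + 3.3²) = 4.667
|j3.3 + 12| = √(3.3² + 12²) = 12.45
|j3.3 + 22.9| = √(3.3² + 22.9²) = 23.14
|L(j3.3)| = 644 / (4.667 × 12.45 × 23.14) = 0.47923
20 log₁₀(0.47923) = -6.39 dB

-6.4 dB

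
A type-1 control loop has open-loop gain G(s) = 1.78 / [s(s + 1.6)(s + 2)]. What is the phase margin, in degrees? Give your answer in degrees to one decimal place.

Gain crossover: |G(jω)| = 1 at ω ≈ 0.513 rad s⁻¹.
∠G(j0.513) = −90° − arctan(0.513/1.6) − arctan(0.513/2) ≈ -122.17°
PM = 180° + (-122.17°) = 57.83°

57.8°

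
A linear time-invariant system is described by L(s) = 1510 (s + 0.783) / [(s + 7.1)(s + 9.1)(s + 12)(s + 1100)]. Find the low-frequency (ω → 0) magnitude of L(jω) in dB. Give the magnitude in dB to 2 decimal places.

-57.16 dB

L(0) = 1510 × 0.783 / (7.1 × 9.1 × 12 × 1100) = 0.0013863
20 log₁₀(0.0013863) = -57.163 dB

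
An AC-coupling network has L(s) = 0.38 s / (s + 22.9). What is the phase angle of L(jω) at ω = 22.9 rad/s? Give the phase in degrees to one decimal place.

45.0°

∠(j22.9) = 90.00°
∠(j22.9 + 22.9) = arctan(22.9/22.9) = 45.00°
∠L(j22.9) = 90.00° − 45.00° = 45.00°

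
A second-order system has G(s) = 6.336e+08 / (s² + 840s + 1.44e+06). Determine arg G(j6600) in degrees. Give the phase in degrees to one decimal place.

∠[(j6600)² + 840(j6600) + 1.44e+06] = ∠[-4.212e+07 + j5.544e+06] = 172.50°
∠G(j6600) = −172.50° = -172.50°

-172.5°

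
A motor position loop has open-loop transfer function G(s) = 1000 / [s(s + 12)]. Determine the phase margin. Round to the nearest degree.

Gain crossover: |G(jω)| = 1 at ω ≈ 30.5 rad/s.
∠G(j30.5) = −90° − arctan(30.5/12) ≈ -158.53°
PM = 180° + (-158.53°) = 21.47°

21°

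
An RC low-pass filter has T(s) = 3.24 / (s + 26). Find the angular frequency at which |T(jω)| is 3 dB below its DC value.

26 rad s⁻¹

For a single-pole low-pass, the −3 dB point is at the pole: ω = 26 rad s⁻¹.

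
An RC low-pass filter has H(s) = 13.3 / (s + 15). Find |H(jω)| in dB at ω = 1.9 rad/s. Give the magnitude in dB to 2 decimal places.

|j1.9 + 15| = √(1.9² + 15²) = 15.12
|H(j1.9)| = 13.3 / 15.12 = 0.87964
20 log₁₀(0.87964) = -1.114 dB

-1.11 dB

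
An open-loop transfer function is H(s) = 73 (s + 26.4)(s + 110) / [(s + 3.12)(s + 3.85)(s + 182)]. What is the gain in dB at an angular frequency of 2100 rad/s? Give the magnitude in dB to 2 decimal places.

-29.20 dB

|j2100 + 26.4| = √(2100² + 26.4²) = 2100
|j2100 + 110| = √(2100² + 110²) = 2103
|j2100 + 3.12| = √(2100² + 3.12²) = 2100
|j2100 + 3.85| = √(2100² + 3.85²) = 2100
|j2100 + 182| = √(2100² + 182²) = 2108
|H(j2100)| = 73 × 2100 × 2103 / (2100 × 2100 × 2108) = 0.034682
20 log₁₀(0.034682) = -29.198 dB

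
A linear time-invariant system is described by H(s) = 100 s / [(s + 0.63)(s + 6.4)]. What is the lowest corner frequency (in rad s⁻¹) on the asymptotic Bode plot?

Break frequencies occur at each pole and zero magnitude: 0.63 rad s⁻¹, 6.4 rad s⁻¹.
The lowest is 0.63 rad s⁻¹.

0.63 rad s⁻¹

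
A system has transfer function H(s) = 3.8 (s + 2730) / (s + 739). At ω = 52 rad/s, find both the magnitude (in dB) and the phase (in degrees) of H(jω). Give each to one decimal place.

|j52 + 2730| = √(52² + 2730²) = 2730
|j52 + 739| = √(52² + 739²) = 740.8
|H(j52)| = 3.8 × 2730 / 740.8 = 14.006
20 log₁₀(14.006) = 22.93 dB
∠(j52 + 2730) = arctan(52/2730) = 1.09°
∠(j52 + 739) = arctan(52/739) = 4.03°
∠H(j52) = 1.09° − 4.03° = -2.93°

|H| = 22.9 dB, ∠H = -2.9°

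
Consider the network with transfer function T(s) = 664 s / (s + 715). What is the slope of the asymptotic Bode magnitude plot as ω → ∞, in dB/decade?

With 1 zero and 1 pole, the high-frequency asymptotic slope is 20 × (1 − 1) = 0 dB/decade.

0 dB/decade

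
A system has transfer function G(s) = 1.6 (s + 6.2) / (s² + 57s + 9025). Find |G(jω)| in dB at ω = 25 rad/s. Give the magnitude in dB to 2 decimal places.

-46.31 dB

|j25 + 6.2| = √(25² + 6.2²) = 25.76
|(j25)² + 57(j25) + 9025| = |8400 + j1425| = 8520
|G(j25)| = 1.6 × 25.76 / 8520 = 0.004837
20 log₁₀(0.004837) = -46.308 dB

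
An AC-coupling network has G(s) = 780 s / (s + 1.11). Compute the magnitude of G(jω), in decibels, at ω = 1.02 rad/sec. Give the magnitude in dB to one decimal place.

54.4 dB

|j1.02| = 1.02
|j1.02 + 1.11| = √(1.02² + 1.11²) = 1.507
|G(j1.02)| = 780 × 1.02 / 1.507 = 527.77
20 log₁₀(527.77) = 54.45 dB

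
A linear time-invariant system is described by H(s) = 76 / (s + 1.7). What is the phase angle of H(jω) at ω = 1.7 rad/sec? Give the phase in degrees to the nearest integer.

∠(j1.7 + 1.7) = arctan(1.7/1.7) = 45.00°
∠H(j1.7) = −45.00° = -45.00°

-45°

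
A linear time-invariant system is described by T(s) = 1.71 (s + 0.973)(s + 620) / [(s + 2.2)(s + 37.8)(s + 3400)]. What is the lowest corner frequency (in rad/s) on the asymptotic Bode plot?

Break frequencies occur at each pole and zero magnitude: 0.973 rad/s, 2.2 rad/s, 37.8 rad/s, 620 rad/s, 3400 rad/s.
The lowest is 0.973 rad/s.

0.973 rad/s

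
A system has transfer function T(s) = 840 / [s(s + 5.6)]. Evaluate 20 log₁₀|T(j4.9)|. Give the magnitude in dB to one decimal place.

27.2 dB

|j4.9 + 5.6| = √(4.9² + 5.6²) = 7.441
|j4.9| = 4.9
|T(j4.9)| = 840 / (7.441 × 4.9) = 23.038
20 log₁₀(23.038) = 27.25 dB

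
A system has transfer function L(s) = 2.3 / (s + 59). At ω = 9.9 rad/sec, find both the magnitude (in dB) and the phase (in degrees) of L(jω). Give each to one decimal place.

|j9.9 + 59| = √(9.9² + 59²) = 59.82
|L(j9.9)| = 2.3 / 59.82 = 0.038446
20 log₁₀(0.038446) = -28.30 dB
∠(j9.9 + 59) = arctan(9.9/59) = 9.53°
∠L(j9.9) = −9.53° = -9.53°

|L| = -28.3 dB, ∠L = -9.5 deg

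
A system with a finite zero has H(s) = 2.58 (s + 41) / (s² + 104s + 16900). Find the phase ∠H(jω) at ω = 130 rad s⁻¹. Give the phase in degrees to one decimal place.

-17.5°

∠(j130 + 41) = arctan(130/41) = 72.50°
∠[(j130)² + 104(j130) + 16900] = ∠[0 + j13520] = 90.00°
∠H(j130) = 72.50° − 90.00° = -17.50°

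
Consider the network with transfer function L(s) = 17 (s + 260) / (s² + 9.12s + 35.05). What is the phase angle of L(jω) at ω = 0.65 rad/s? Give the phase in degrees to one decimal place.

-9.6°

∠(j0.65 + 260) = arctan(0.65/260) = 0.14°
∠[(j0.65)² + 9.12(j0.65) + 35.05] = ∠[34.627 + j5.928] = 9.71°
∠L(j0.65) = 0.14° − 9.71° = -9.57°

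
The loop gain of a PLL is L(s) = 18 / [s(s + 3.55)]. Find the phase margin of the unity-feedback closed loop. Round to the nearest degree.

Gain crossover: |L(jω)| = 1 at ω ≈ 3.57 rad/sec.
∠L(j3.57) = −90° − arctan(3.57/3.55) ≈ -135.19°
PM = 180° + (-135.19°) = 44.81°

45°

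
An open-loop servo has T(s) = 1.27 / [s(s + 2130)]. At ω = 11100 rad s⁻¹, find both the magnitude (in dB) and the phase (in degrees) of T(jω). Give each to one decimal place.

|T| = -159.9 dB, ∠T = -169.1°

|j11100 + 2130| = √(11100² + 2130²) = 1.13e+04
|j11100| = 1.11e+04
|T(j11100)| = 1.27 / (1.13e+04 × 1.11e+04) = 1.0123e-08
20 log₁₀(1.0123e-08) = -159.89 dB
∠(j11100 + 2130) = arctan(11100/2130) = 79.14°
∠(j11100) = 90.00°
∠T(j11100) = − (79.14° + 90.00°) = -169.14°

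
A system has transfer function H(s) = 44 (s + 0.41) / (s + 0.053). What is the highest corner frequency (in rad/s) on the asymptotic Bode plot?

0.41 rad/s

Break frequencies occur at each pole and zero magnitude: 0.053 rad/s, 0.41 rad/s.
The highest is 0.41 rad/s.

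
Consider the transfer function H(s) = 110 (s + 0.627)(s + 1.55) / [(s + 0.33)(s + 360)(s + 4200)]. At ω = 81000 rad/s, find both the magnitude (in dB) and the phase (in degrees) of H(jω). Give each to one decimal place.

|H| = -57.4 dB, ∠H = -86.8 deg

|j81000 + 0.627| = √(81000² + 0.627²) = 8.1e+04
|j81000 + 1.55| = √(81000² + 1.55²) = 8.1e+04
|j81000 + 0.33| = √(81000² + 0.33²) = 8.1e+04
|j81000 + 360| = √(81000² + 360²) = 8.1e+04
|j81000 + 4200| = √(81000² + 4200²) = 8.111e+04
|H(j81000)| = 110 × 8.1e+04 × 8.1e+04 / (8.1e+04 × 8.1e+04 × 8.111e+04) = 0.0013562
20 log₁₀(0.0013562) = -57.35 dB
∠(j81000 + 0.627) = arctan(81000/0.627) = 90.00°
∠(j81000 + 1.55) = arctan(81000/1.55) = 90.00°
∠(j81000 + 0.33) = arctan(81000/0.33) = 90.00°
∠(j81000 + 360) = arctan(81000/360) = 89.75°
∠(j81000 + 4200) = arctan(81000/4200) = 87.03°
∠H(j81000) = 90.00° + 90.00° − (90.00° + 89.75° + 87.03°) = -86.78°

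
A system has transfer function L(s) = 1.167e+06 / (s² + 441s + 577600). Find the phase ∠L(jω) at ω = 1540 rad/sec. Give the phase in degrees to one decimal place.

-159.3°

∠[(j1540)² + 441(j1540) + 577600] = ∠[-1.794e+06 + j6.7914e+05] = 159.27°
∠L(j1540) = −159.27° = -159.27°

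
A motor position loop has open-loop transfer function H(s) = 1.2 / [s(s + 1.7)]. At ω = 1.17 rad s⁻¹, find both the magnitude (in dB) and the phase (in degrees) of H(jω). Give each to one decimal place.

|H| = -6.1 dB, ∠H = -124.5°

|j1.17 + 1.7| = √(1.17² + 1.7²) = 2.064
|j1.17| = 1.17
|H(j1.17)| = 1.2 / (2.064 × 1.17) = 0.49699
20 log₁₀(0.49699) = -6.07 dB
∠(j1.17 + 1.7) = arctan(1.17/1.7) = 34.54°
∠(j1.17) = 90.00°
∠H(j1.17) = − (34.54° + 90.00°) = -124.54°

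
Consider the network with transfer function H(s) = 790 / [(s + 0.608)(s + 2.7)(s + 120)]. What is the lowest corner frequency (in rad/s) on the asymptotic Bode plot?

0.608 rad/s

Break frequencies occur at each pole and zero magnitude: 0.608 rad/s, 2.7 rad/s, 120 rad/s.
The lowest is 0.608 rad/s.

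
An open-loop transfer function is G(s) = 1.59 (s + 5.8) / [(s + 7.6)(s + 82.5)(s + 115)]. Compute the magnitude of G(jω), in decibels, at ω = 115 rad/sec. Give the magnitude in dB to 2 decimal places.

|j115 + 5.8| = √(115² + 5.8²) = 115.1
|j115 + 7.6| = √(115² + 7.6²) = 115.3
|j115 + 82.5| = √(115² + 82.5²) = 141.5
|j115 + 115| = √(115² + 115²) = 162.6
|G(j115)| = 1.59 × 115.1 / (115.3 × 141.5 × 162.6) = 6.9014e-05
20 log₁₀(6.9014e-05) = -83.221 dB

-83.22 dB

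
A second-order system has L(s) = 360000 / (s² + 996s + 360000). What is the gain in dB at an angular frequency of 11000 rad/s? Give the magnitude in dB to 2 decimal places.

-50.54 dB

|(j11000)² + 996(j11000) + 360000| = |-1.2064e+08 + j1.0956e+07| = 1.211e+08
|L(j11000)| = 360000 / 1.211e+08 = 0.0029719
20 log₁₀(0.0029719) = -50.539 dB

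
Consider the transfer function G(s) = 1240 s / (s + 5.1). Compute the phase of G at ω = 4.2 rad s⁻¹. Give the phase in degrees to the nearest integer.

51°

∠(j4.2) = 90.00°
∠(j4.2 + 5.1) = arctan(4.2/5.1) = 39.47°
∠G(j4.2) = 90.00° − 39.47° = 50.53°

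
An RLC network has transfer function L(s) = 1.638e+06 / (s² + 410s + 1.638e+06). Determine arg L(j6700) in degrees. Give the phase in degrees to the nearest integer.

∠[(j6700)² + 410(j6700) + 1.638e+06] = ∠[-4.3252e+07 + j2.747e+06] = 176.37°
∠L(j6700) = −176.37° = -176.37°

-176°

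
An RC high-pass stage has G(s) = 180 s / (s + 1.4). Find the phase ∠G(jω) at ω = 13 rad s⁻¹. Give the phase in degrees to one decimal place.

6.1 deg

∠(j13) = 90.00°
∠(j13 + 1.4) = arctan(13/1.4) = 83.85°
∠G(j13) = 90.00° − 83.85° = 6.15°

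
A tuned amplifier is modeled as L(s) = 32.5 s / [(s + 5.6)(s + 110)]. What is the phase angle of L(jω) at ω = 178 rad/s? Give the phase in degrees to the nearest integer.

∠(j178) = 90.00°
∠(j178 + 5.6) = arctan(178/5.6) = 88.20°
∠(j178 + 110) = arctan(178/110) = 58.28°
∠L(j178) = 90.00° − (88.20° + 58.28°) = -56.48°

-56 deg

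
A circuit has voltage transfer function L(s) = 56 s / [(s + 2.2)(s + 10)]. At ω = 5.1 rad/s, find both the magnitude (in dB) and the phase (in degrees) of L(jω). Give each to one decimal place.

|L| = 13.2 dB, ∠L = -3.7°

|j5.1| = 5.1
|j5.1 + 2.2| = √(5.1² + 2.2²) = 5.554
|j5.1 + 10| = √(5.1² + 10²) = 11.23
|L(j5.1)| = 56 × 5.1 / (5.554 × 11.23) = 4.5807
20 log₁₀(4.5807) = 13.22 dB
∠(j5.1) = 90.00°
∠(j5.1 + 2.2) = arctan(5.1/2.2) = 66.67°
∠(j5.1 + 10) = arctan(5.1/10) = 27.02°
∠L(j5.1) = 90.00° − (66.67° + 27.02°) = -3.69°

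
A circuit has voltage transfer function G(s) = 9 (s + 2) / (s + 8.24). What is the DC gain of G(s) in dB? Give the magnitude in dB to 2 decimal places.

G(0) = 9 × 2 / 8.24 = 2.1845
20 log₁₀(2.1845) = 6.787 dB

6.79 dB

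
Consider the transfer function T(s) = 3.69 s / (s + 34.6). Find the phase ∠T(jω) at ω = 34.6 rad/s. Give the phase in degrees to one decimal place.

45.0 deg

∠(j34.6) = 90.00°
∠(j34.6 + 34.6) = arctan(34.6/34.6) = 45.00°
∠T(j34.6) = 90.00° − 45.00° = 45.00°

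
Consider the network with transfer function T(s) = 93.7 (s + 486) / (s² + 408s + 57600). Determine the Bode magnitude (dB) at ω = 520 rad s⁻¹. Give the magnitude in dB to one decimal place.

|j520 + 486| = √(520² + 486²) = 711.8
|(j520)² + 408(j520) + 57600| = |-2.128e+05 + j2.1216e+05| = 3.005e+05
|T(j520)| = 93.7 × 711.8 / 3.005e+05 = 0.22194
20 log₁₀(0.22194) = -13.08 dB

-13.1 dB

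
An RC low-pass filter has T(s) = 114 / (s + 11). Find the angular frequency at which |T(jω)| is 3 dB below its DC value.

For a single-pole low-pass, the −3 dB point is at the pole: ω = 11 rad/sec.

11 rad/sec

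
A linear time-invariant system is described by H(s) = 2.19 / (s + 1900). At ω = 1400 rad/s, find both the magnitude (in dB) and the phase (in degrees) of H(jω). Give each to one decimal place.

|H| = -60.6 dB, ∠H = -36.4°

|j1400 + 1900| = √(1400² + 1900²) = 2360
|H(j1400)| = 2.19 / 2360 = 0.00092793
20 log₁₀(0.00092793) = -60.65 dB
∠(j1400 + 1900) = arctan(1400/1900) = 36.38°
∠H(j1400) = −36.38° = -36.38°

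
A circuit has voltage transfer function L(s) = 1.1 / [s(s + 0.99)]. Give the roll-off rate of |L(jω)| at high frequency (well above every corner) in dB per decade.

With 0 zeros and 2 poles, the high-frequency asymptotic slope is 20 × (0 − 2) = -40 dB/decade.

-40 dB/decade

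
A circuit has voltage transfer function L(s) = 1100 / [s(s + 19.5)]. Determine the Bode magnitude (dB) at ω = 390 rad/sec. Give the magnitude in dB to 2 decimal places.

-42.83 dB

|j390 + 19.5| = √(390² + 19.5²) = 390.5
|j390| = 390
|L(j390)| = 1100 / (390.5 × 390) = 0.0072231
20 log₁₀(0.0072231) = -42.826 dB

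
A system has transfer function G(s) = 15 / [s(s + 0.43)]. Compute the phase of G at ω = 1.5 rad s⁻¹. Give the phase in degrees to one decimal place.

∠(j1.5 + 0.43) = arctan(1.5/0.43) = 74.00°
∠(j1.5) = 90.00°
∠G(j1.5) = − (74.00° + 90.00°) = -164.00°

-164.0°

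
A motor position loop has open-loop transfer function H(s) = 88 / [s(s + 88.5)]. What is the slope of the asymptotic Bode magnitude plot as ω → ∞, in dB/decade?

-40 dB/decade

With 0 zeros and 2 poles, the high-frequency asymptotic slope is 20 × (0 − 2) = -40 dB/decade.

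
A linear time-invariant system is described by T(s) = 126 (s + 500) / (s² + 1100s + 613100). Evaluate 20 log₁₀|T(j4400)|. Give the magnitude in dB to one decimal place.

|j4400 + 500| = √(4400² + 500²) = 4428
|(j4400)² + 1100(j4400) + 613100| = |-1.8747e+07 + j4.84e+06| = 1.936e+07
|T(j4400)| = 126 × 4428 / 1.936e+07 = 0.028818
20 log₁₀(0.028818) = -30.81 dB

-30.8 dB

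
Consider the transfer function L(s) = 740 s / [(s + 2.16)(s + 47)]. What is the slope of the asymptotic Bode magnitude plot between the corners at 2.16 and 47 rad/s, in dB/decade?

In this band the factors already past their corner are: 1 differentiator zero, pole at 2.16; net slope = 0 dB/decade.

0 dB/decade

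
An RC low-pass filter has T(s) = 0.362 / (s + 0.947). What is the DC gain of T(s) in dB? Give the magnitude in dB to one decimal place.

-8.4 dB

T(0) = 0.362 / 0.947 = 0.38226
20 log₁₀(0.38226) = -8.35 dB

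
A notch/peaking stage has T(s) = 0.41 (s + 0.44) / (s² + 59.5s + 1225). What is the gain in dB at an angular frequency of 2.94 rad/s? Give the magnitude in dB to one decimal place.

|j2.94 + 0.44| = √(2.94² + 0.44²) = 2.973
|(j2.94)² + 59.5(j2.94) + 1225| = |1216.4 + j174.93| = 1229
|T(j2.94)| = 0.41 × 2.973 / 1229 = 0.00099182
20 log₁₀(0.00099182) = -60.07 dB

-60.1 dB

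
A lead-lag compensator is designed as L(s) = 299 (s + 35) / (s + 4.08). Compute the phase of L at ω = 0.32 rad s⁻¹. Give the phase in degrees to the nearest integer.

∠(j0.32 + 35) = arctan(0.32/35) = 0.52°
∠(j0.32 + 4.08) = arctan(0.32/4.08) = 4.48°
∠L(j0.32) = 0.52° − 4.48° = -3.96°

-4 deg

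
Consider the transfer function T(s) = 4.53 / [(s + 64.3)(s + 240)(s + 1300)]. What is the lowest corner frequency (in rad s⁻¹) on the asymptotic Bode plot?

Break frequencies occur at each pole and zero magnitude: 64.3 rad s⁻¹, 240 rad s⁻¹, 1300 rad s⁻¹.
The lowest is 64.3 rad s⁻¹.

64.3 rad s⁻¹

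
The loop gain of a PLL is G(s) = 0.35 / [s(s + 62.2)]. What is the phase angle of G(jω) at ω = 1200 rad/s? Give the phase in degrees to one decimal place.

∠(j1200 + 62.2) = arctan(1200/62.2) = 87.03°
∠(j1200) = 90.00°
∠G(j1200) = − (87.03° + 90.00°) = -177.03°

-177.0°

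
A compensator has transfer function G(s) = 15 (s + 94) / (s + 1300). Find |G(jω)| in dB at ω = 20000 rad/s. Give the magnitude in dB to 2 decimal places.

|j20000 + 94| = √(20000² + 94²) = 2e+04
|j20000 + 1300| = √(20000² + 1300²) = 2.004e+04
|G(j20000)| = 15 × 2e+04 / 2.004e+04 = 14.969
20 log₁₀(14.969) = 23.504 dB

23.50 dB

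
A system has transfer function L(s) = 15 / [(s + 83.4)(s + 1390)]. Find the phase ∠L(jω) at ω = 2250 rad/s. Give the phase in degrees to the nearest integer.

-146 deg

∠(j2250 + 83.4) = arctan(2250/83.4) = 87.88°
∠(j2250 + 1390) = arctan(2250/1390) = 58.29°
∠L(j2250) = − (87.88° + 58.29°) = -146.17°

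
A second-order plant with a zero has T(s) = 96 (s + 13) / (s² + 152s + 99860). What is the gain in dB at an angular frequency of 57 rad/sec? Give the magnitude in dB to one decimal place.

|j57 + 13| = √(57² + 13²) = 58.46
|(j57)² + 152(j57) + 99860| = |96611 + j8664| = 9.7e+04
|T(j57)| = 96 × 58.46 / 9.7e+04 = 0.057862
20 log₁₀(0.057862) = -24.75 dB

-24.8 dB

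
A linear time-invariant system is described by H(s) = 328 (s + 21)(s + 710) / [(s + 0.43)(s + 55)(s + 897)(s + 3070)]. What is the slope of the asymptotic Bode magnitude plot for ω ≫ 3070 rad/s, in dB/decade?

With 2 zeros and 4 poles, the high-frequency asymptotic slope is 20 × (2 − 4) = -40 dB/decade.

-40 dB/decade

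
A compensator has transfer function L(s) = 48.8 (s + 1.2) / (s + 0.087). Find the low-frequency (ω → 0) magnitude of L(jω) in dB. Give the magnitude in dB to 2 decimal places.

56.56 dB

L(0) = 48.8 × 1.2 / 0.087 = 673.1
20 log₁₀(673.1) = 56.562 dB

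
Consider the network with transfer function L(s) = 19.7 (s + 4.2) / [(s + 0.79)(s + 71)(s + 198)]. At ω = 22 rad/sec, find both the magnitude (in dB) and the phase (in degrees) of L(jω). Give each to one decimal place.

|L| = -57.4 dB, ∠L = -32.3°

|j22 + 4.2| = √(22² + 4.2²) = 22.4
|j22 + 0.79| = √(22² + 0.79²) = 22.01
|j22 + 71| = √(22² + 71²) = 74.33
|j22 + 198| = √(22² + 198²) = 199.2
|L(j22)| = 19.7 × 22.4 / (22.01 × 74.33 × 199.2) = 0.0013535
20 log₁₀(0.0013535) = -57.37 dB
∠(j22 + 4.2) = arctan(22/4.2) = 79.19°
∠(j22 + 0.79) = arctan(22/0.79) = 87.94°
∠(j22 + 71) = arctan(22/71) = 17.22°
∠(j22 + 198) = arctan(22/198) = 6.34°
∠L(j22) = 79.19° − (87.94° + 17.22° + 6.34°) = -32.31°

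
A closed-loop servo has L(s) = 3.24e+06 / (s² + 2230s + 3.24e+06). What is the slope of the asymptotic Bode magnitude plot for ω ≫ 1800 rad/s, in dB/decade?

-40 dB/decade

With 0 zeros and 2 poles, the high-frequency asymptotic slope is 20 × (0 − 2) = -40 dB/decade.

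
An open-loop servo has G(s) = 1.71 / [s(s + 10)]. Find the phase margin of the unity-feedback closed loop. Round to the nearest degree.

Gain crossover: |G(jω)| = 1 at ω ≈ 0.171 rad/s.
∠G(j0.171) = −90° − arctan(0.171/10) ≈ -90.98°
PM = 180° + (-90.98°) = 89.02°

89°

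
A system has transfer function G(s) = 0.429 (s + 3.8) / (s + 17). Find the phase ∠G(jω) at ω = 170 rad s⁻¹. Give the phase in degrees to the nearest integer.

∠(j170 + 3.8) = arctan(170/3.8) = 88.72°
∠(j170 + 17) = arctan(170/17) = 84.29°
∠G(j170) = 88.72° − 84.29° = 4.43°

4°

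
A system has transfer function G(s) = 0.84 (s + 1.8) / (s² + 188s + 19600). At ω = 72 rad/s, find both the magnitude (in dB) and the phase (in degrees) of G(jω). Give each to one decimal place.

|G| = -50.3 dB, ∠G = 45.4°

|j72 + 1.8| = √(72² + 1.8²) = 72.02
|(j72)² + 188(j72) + 19600| = |14416 + j13536| = 1.977e+04
|G(j72)| = 0.84 × 72.02 / 1.977e+04 = 0.0030594
20 log₁₀(0.0030594) = -50.29 dB
∠(j72 + 1.8) = arctan(72/1.8) = 88.57°
∠[(j72)² + 188(j72) + 19600] = ∠[14416 + j13536] = 43.20°
∠G(j72) = 88.57° − 43.20° = 45.37°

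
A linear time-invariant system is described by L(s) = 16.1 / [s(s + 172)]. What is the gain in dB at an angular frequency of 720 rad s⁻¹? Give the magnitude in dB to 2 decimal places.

|j720 + 172| = √(720² + 172²) = 740.3
|j720| = 720
|L(j720)| = 16.1 / (740.3 × 720) = 3.0207e-05
20 log₁₀(3.0207e-05) = -90.398 dB

-90.40 dB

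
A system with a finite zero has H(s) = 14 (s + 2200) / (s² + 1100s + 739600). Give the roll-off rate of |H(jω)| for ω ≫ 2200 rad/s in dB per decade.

With 1 zero and 2 poles, the high-frequency asymptotic slope is 20 × (1 − 2) = -20 dB/decade.

-20 dB/decade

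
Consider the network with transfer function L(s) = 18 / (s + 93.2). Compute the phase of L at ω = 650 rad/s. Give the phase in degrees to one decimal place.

-81.8°

∠(j650 + 93.2) = arctan(650/93.2) = 81.84°
∠L(j650) = −81.84° = -81.84°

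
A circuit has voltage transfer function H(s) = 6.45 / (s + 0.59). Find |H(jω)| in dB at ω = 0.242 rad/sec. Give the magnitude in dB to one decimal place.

|j0.242 + 0.59| = √(0.242² + 0.59²) = 0.6377
|H(j0.242)| = 6.45 / 0.6377 = 10.114
20 log₁₀(10.114) = 20.10 dB

20.1 dB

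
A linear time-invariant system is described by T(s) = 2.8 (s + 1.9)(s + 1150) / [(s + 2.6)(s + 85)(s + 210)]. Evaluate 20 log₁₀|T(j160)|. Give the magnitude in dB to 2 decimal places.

|j160 + 1.9| = √(160² + 1.9²) = 160
|j160 + 1150| = √(160² + 1150²) = 1161
|j160 + 2.6| = √(160² + 2.6²) = 160
|j160 + 85| = √(160² + 85²) = 181.2
|j160 + 210| = √(160² + 210²) = 264
|T(j160)| = 2.8 × 160 × 1161 / (160 × 181.2 × 264) = 0.067963
20 log₁₀(0.067963) = -23.355 dB

-23.35 dB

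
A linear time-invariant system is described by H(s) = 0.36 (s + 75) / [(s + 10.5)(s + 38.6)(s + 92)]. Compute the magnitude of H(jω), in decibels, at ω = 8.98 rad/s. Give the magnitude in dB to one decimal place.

|j8.98 + 75| = √(8.98² + 75²) = 75.54
|j8.98 + 10.5| = √(8.98² + 10.5²) = 13.82
|j8.98 + 38.6| = √(8.98² + 38.6²) = 39.63
|j8.98 + 92| = √(8.98² + 92²) = 92.44
|H(j8.98)| = 0.36 × 75.54 / (13.82 × 39.63 × 92.44) = 0.00053726
20 log₁₀(0.00053726) = -65.40 dB

-65.4 dB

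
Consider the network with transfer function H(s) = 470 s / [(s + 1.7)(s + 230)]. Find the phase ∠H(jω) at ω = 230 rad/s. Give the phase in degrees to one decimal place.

∠(j230) = 90.00°
∠(j230 + 1.7) = arctan(230/1.7) = 89.58°
∠(j230 + 230) = arctan(230/230) = 45.00°
∠H(j230) = 90.00° − (89.58° + 45.00°) = -44.58°

-44.6°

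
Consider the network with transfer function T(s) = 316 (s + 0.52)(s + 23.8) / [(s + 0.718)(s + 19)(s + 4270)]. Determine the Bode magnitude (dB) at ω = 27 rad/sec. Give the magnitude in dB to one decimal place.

|j27 + 0.52| = √(27² + 0.52²) = 27.01
|j27 + 23.8| = √(27² + 23.8²) = 35.99
|j27 + 0.718| = √(27² + 0.718²) = 27.01
|j27 + 19| = √(27² + 19²) = 33.02
|j27 + 4270| = √(27² + 4270²) = 4270
|T(j27)| = 316 × 27.01 × 35.99 / (27.01 × 33.02 × 4270) = 0.080663
20 log₁₀(0.080663) = -21.87 dB

-21.9 dB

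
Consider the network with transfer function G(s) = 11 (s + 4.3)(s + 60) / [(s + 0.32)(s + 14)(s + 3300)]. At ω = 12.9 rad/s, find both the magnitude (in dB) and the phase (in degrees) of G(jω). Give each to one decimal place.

|j12.9 + 4.3| = √(12.9² + 4.3²) = 13.6
|j12.9 + 60| = √(12.9² + 60²) = 61.37
|j12.9 + 0.32| = √(12.9² + 0.32²) = 12.9
|j12.9 + 14| = √(12.9² + 14²) = 19.04
|j12.9 + 3300| = √(12.9² + 3300²) = 3300
|G(j12.9)| = 11 × 13.6 × 61.37 / (12.9 × 19.04 × 3300) = 0.011324
20 log₁₀(0.011324) = -38.92 dB
∠(j12.9 + 4.3) = arctan(12.9/4.3) = 71.57°
∠(j12.9 + 60) = arctan(12.9/60) = 12.13°
∠(j12.9 + 0.32) = arctan(12.9/0.32) = 88.58°
∠(j12.9 + 14) = arctan(12.9/14) = 42.66°
∠(j12.9 + 3300) = arctan(12.9/3300) = 0.22°
∠G(j12.9) = 71.57° + 12.13° − (88.58° + 42.66° + 0.22°) = -47.76°

|G| = -38.9 dB, ∠G = -47.8°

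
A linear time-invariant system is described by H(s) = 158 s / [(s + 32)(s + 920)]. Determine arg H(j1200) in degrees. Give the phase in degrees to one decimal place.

∠(j1200) = 90.00°
∠(j1200 + 32) = arctan(1200/32) = 88.47°
∠(j1200 + 920) = arctan(1200/920) = 52.52°
∠H(j1200) = 90.00° − (88.47° + 52.52°) = -51.00°

-51.0°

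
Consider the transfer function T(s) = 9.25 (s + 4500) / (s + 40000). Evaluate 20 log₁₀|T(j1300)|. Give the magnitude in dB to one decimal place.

0.7 dB

|j1300 + 4500| = √(1300² + 4500²) = 4684
|j1300 + 40000| = √(1300² + 40000²) = 4.002e+04
|T(j1300)| = 9.25 × 4684 / 4.002e+04 = 1.0826
20 log₁₀(1.0826) = 0.69 dB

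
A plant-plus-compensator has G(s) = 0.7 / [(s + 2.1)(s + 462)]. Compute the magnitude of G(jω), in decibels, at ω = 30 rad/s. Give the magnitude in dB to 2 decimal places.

-85.97 dB

|j30 + 2.1| = √(30² + 2.1²) = 30.07
|j30 + 462| = √(30² + 462²) = 463
|G(j30)| = 0.7 / (30.07 × 463) = 5.0276e-05
20 log₁₀(5.0276e-05) = -85.973 dB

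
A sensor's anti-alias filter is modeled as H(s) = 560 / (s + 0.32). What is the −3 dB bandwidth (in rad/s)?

For a single-pole low-pass, the −3 dB point is at the pole: ω = 0.32 rad/s.

0.32 rad/s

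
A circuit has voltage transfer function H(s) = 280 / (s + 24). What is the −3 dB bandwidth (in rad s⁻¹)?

24 rad s⁻¹

For a single-pole low-pass, the −3 dB point is at the pole: ω = 24 rad s⁻¹.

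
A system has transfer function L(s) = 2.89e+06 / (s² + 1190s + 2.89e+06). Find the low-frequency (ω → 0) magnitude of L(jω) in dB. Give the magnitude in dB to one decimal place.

0.0 dB

L(0) = 2.89e+06 / 2.89e+06 = 1
20 log₁₀(1) = 0.00 dB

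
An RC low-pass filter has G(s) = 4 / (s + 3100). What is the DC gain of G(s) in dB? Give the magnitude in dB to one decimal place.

G(0) = 4 / 3100 = 0.0012903
20 log₁₀(0.0012903) = -57.79 dB

-57.8 dB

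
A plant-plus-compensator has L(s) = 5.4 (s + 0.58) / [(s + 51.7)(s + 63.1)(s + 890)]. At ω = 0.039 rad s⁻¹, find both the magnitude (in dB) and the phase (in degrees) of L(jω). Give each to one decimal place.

|j0.039 + 0.58| = √(0.039² + 0.58²) = 0.5813
|j0.039 + 51.7| = √(0.039² + 51.7²) = 51.7
|j0.039 + 63.1| = √(0.039² + 63.1²) = 63.1
|j0.039 + 890| = √(0.039² + 890²) = 890
|L(j0.039)| = 5.4 × 0.5813 / (51.7 × 63.1 × 890) = 1.0812e-06
20 log₁₀(1.0812e-06) = -119.32 dB
∠(j0.039 + 0.58) = arctan(0.039/0.58) = 3.85°
∠(j0.039 + 51.7) = arctan(0.039/51.7) = 0.04°
∠(j0.039 + 63.1) = arctan(0.039/63.1) = 0.04°
∠(j0.039 + 890) = arctan(0.039/890) = 0.00°
∠L(j0.039) = 3.85° − (0.04° + 0.04° + 0.00°) = 3.77°

|L| = -119.3 dB, ∠L = 3.8°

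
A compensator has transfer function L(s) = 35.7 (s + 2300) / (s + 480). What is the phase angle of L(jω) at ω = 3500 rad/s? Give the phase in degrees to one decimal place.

-25.5°

∠(j3500 + 2300) = arctan(3500/2300) = 56.69°
∠(j3500 + 480) = arctan(3500/480) = 82.19°
∠L(j3500) = 56.69° − 82.19° = -25.50°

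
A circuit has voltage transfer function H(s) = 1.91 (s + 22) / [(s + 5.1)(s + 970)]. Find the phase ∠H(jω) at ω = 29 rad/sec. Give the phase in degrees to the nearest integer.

-29°

∠(j29 + 22) = arctan(29/22) = 52.82°
∠(j29 + 5.1) = arctan(29/5.1) = 80.03°
∠(j29 + 970) = arctan(29/970) = 1.71°
∠H(j29) = 52.82° − (80.03° + 1.71°) = -28.92°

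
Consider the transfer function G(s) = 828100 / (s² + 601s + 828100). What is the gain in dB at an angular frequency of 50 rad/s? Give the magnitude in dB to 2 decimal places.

|(j50)² + 601(j50) + 828100| = |8.256e+05 + j30050| = 8.261e+05
|G(j50)| = 828100 / 8.261e+05 = 1.0024
20 log₁₀(1.0024) = 0.021 dB

0.02 dB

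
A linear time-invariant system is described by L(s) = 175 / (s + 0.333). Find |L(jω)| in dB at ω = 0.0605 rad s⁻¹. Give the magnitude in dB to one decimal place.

|j0.0605 + 0.333| = √(0.0605² + 0.333²) = 0.3385
|L(j0.0605)| = 175 / 0.3385 = 517.06
20 log₁₀(517.06) = 54.27 dB

54.3 dB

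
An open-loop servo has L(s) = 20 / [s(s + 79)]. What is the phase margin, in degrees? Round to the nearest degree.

90 deg

Gain crossover: |L(jω)| = 1 at ω ≈ 0.253 rad/sec.
∠L(j0.253) = −90° − arctan(0.253/79) ≈ -90.18°
PM = 180° + (-90.18°) = 89.82°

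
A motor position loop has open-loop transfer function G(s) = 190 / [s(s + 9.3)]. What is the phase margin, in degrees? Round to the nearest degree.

37°

Gain crossover: |G(jω)| = 1 at ω ≈ 12.3 rad s⁻¹.
∠G(j12.3) = −90° − arctan(12.3/9.3) ≈ -142.94°
PM = 180° + (-142.94°) = 37.06°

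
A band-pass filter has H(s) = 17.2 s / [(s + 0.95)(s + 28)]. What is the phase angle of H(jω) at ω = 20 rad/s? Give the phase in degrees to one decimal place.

∠(j20) = 90.00°
∠(j20 + 0.95) = arctan(20/0.95) = 87.28°
∠(j20 + 28) = arctan(20/28) = 35.54°
∠H(j20) = 90.00° − (87.28° + 35.54°) = -32.82°

-32.8°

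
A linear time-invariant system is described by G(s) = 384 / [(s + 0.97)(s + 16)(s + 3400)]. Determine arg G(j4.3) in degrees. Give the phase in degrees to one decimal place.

∠(j4.3 + 0.97) = arctan(4.3/0.97) = 77.29°
∠(j4.3 + 16) = arctan(4.3/16) = 15.04°
∠(j4.3 + 3400) = arctan(4.3/3400) = 0.07°
∠G(j4.3) = − (77.29° + 15.04° + 0.07°) = -92.40°

-92.4 deg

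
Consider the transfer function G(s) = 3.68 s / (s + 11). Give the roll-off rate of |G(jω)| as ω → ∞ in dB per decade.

0 dB/decade

With 1 zero and 1 pole, the high-frequency asymptotic slope is 20 × (1 − 1) = 0 dB/decade.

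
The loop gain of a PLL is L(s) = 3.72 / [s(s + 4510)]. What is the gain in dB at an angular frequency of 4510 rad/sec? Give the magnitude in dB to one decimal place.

-137.8 dB

|j4510 + 4510| = √(4510² + 4510²) = 6378
|j4510| = 4510
|L(j4510)| = 3.72 / (6378 × 4510) = 1.2932e-07
20 log₁₀(1.2932e-07) = -137.77 dB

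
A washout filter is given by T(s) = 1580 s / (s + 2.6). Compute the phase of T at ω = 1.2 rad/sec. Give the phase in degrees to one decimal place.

∠(j1.2) = 90.00°
∠(j1.2 + 2.6) = arctan(1.2/2.6) = 24.78°
∠T(j1.2) = 90.00° − 24.78° = 65.22°

65.2°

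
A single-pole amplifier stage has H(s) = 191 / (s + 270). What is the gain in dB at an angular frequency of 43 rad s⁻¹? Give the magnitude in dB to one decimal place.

|j43 + 270| = √(43² + 270²) = 273.4
|H(j43)| = 191 / 273.4 = 0.6986
20 log₁₀(0.6986) = -3.12 dB

-3.1 dB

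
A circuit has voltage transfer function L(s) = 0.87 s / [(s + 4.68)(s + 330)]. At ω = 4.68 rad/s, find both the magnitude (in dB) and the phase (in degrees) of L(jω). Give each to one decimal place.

|j4.68| = 4.68
|j4.68 + 4.68| = √(4.68² + 4.68²) = 6.619
|j4.68 + 330| = √(4.68² + 330²) = 330
|L(j4.68)| = 0.87 × 4.68 / (6.619 × 330) = 0.001864
20 log₁₀(0.001864) = -54.59 dB
∠(j4.68) = 90.00°
∠(j4.68 + 4.68) = arctan(4.68/4.68) = 45.00°
∠(j4.68 + 330) = arctan(4.68/330) = 0.81°
∠L(j4.68) = 90.00° − (45.00° + 0.81°) = 44.19°

|L| = -54.6 dB, ∠L = 44.2°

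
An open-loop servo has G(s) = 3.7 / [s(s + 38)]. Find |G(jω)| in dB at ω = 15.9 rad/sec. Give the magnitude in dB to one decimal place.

|j15.9 + 38| = √(15.9² + 38²) = 41.19
|j15.9| = 15.9
|G(j15.9)| = 3.7 / (41.19 × 15.9) = 0.0056492
20 log₁₀(0.0056492) = -44.96 dB

-45.0 dB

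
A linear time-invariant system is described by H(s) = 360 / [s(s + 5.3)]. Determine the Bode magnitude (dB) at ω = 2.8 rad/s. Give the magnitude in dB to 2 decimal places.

|j2.8 + 5.3| = √(2.8² + 5.3²) = 5.994
|j2.8| = 2.8
|H(j2.8)| = 360 / (5.994 × 2.8) = 21.449
20 log₁₀(21.449) = 26.628 dB

26.63 dB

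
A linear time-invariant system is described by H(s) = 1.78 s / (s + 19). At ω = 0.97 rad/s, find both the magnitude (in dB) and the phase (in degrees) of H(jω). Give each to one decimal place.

|H| = -20.8 dB, ∠H = 87.1°

|j0.97| = 0.97
|j0.97 + 19| = √(0.97² + 19²) = 19.02
|H(j0.97)| = 1.78 × 0.97 / 19.02 = 0.090755
20 log₁₀(0.090755) = -20.84 dB
∠(j0.97) = 90.00°
∠(j0.97 + 19) = arctan(0.97/19) = 2.92°
∠H(j0.97) = 90.00° − 2.92° = 87.08°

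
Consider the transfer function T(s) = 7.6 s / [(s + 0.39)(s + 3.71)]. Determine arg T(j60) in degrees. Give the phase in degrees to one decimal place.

∠(j60) = 90.00°
∠(j60 + 0.39) = arctan(60/0.39) = 89.63°
∠(j60 + 3.71) = arctan(60/3.71) = 86.46°
∠T(j60) = 90.00° − (89.63° + 86.46°) = -86.09°

-86.1°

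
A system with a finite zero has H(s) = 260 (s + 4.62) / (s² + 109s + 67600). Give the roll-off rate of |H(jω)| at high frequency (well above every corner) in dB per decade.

With 1 zero and 2 poles, the high-frequency asymptotic slope is 20 × (1 − 2) = -20 dB/decade.

-20 dB/decade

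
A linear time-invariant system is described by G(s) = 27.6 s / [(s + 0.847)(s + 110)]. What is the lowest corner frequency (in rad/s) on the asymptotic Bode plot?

0.847 rad/s

Break frequencies occur at each pole and zero magnitude: 0.847 rad/s, 110 rad/s.
The lowest is 0.847 rad/s.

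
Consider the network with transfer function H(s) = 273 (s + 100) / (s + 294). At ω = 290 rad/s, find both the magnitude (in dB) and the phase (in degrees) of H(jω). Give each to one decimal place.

|H| = 46.1 dB, ∠H = 26.4°

|j290 + 100| = √(290² + 100²) = 306.8
|j290 + 294| = √(290² + 294²) = 413
|H(j290)| = 273 × 306.8 / 413 = 202.79
20 log₁₀(202.79) = 46.14 dB
∠(j290 + 100) = arctan(290/100) = 70.97°
∠(j290 + 294) = arctan(290/294) = 44.61°
∠H(j290) = 70.97° − 44.61° = 26.37°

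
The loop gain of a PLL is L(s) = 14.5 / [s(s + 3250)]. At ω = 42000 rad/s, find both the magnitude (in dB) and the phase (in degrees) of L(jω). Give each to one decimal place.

|L| = -161.7 dB, ∠L = -175.6 deg

|j42000 + 3250| = √(42000² + 3250²) = 4.213e+04
|j42000| = 4.2e+04
|L(j42000)| = 14.5 / (4.213e+04 × 4.2e+04) = 8.1955e-09
20 log₁₀(8.1955e-09) = -161.73 dB
∠(j42000 + 3250) = arctan(42000/3250) = 85.58°
∠(j42000) = 90.00°
∠L(j42000) = − (85.58° + 90.00°) = -175.58°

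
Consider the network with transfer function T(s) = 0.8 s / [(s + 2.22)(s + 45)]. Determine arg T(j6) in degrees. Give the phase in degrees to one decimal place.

∠(j6) = 90.00°
∠(j6 + 2.22) = arctan(6/2.22) = 69.70°
∠(j6 + 45) = arctan(6/45) = 7.59°
∠T(j6) = 90.00° − (69.70° + 7.59°) = 12.71°

12.7°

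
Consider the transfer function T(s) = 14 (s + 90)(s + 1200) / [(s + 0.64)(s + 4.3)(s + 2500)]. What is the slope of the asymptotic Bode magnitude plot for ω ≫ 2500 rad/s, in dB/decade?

With 2 zeros and 3 poles, the high-frequency asymptotic slope is 20 × (2 − 3) = -20 dB/decade.

-20 dB/decade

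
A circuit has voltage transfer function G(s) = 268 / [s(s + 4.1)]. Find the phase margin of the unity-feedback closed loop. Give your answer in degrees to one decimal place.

14.3°

Gain crossover: |G(jω)| = 1 at ω ≈ 16.1 rad/sec.
∠G(j16.1) = −90° − arctan(16.1/4.1) ≈ -165.73°
PM = 180° + (-165.73°) = 14.27°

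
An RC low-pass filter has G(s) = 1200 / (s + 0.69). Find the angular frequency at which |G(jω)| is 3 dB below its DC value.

0.69 rad/sec

For a single-pole low-pass, the −3 dB point is at the pole: ω = 0.69 rad/sec.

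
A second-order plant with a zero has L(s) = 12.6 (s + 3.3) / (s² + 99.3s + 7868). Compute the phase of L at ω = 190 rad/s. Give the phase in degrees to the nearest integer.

∠(j190 + 3.3) = arctan(190/3.3) = 89.00°
∠[(j190)² + 99.3(j190) + 7868] = ∠[-28232 + j18867] = 146.25°
∠L(j190) = 89.00° − 146.25° = -57.24°

-57°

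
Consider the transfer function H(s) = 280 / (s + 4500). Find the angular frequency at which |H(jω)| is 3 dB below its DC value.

4500 rad/sec

For a single-pole low-pass, the −3 dB point is at the pole: ω = 4500 rad/sec.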